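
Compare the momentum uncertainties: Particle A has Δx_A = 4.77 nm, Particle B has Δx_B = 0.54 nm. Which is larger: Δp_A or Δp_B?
Particle B has the larger minimum momentum uncertainty, by a factor of 8.83.

For each particle, the minimum momentum uncertainty is Δp_min = ℏ/(2Δx):

Particle A: Δp_A = ℏ/(2×4.770e-09 m) = 1.105e-26 kg·m/s
Particle B: Δp_B = ℏ/(2×5.400e-10 m) = 9.765e-26 kg·m/s

Ratio: Δp_B/Δp_A = 8.83

Since Δp_min ∝ 1/Δx, the particle with smaller position uncertainty (B) has larger momentum uncertainty.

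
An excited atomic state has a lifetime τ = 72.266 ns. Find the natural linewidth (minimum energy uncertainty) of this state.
4.554 neV

Using the energy-time uncertainty principle:
ΔEΔt ≥ ℏ/2

The lifetime τ represents the time uncertainty Δt.
The natural linewidth (minimum energy uncertainty) is:

ΔE = ℏ/(2τ)
ΔE = (1.055e-34 J·s) / (2 × 7.227e-08 s)
ΔE = 7.296e-28 J = 4.554 neV

This natural linewidth limits the precision of spectroscopic measurements.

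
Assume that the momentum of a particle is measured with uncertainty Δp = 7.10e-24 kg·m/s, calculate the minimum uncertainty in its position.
7.427 pm

Using the Heisenberg uncertainty principle:
ΔxΔp ≥ ℏ/2

The minimum uncertainty in position is:
Δx_min = ℏ/(2Δp)
Δx_min = (1.055e-34 J·s) / (2 × 7.100e-24 kg·m/s)
Δx_min = 7.427e-12 m = 7.427 pm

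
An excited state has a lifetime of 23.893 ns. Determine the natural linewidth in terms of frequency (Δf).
3.331 MHz

Using the energy-time uncertainty principle and E = hf:
ΔEΔt ≥ ℏ/2
hΔf·Δt ≥ ℏ/2

The minimum frequency uncertainty is:
Δf = ℏ/(2hτ) = 1/(4πτ)
Δf = 1/(4π × 2.389e-08 s)
Δf = 3.331e+06 Hz = 3.331 MHz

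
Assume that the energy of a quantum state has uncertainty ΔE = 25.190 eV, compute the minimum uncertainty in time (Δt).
13.065 as

Using the energy-time uncertainty principle:
ΔEΔt ≥ ℏ/2

The minimum uncertainty in time is:
Δt_min = ℏ/(2ΔE)
Δt_min = (1.055e-34 J·s) / (2 × 4.036e-18 J)
Δt_min = 1.306e-17 s = 13.065 as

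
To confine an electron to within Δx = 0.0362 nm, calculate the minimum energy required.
7.269 eV

Localizing a particle requires giving it sufficient momentum uncertainty:

1. From uncertainty principle: Δp ≥ ℏ/(2Δx)
   Δp_min = (1.055e-34 J·s) / (2 × 3.620e-11 m)
   Δp_min = 1.457e-24 kg·m/s

2. This momentum uncertainty corresponds to kinetic energy:
   KE ≈ (Δp)²/(2m) = (1.457e-24)²/(2 × 9.109e-31 kg)
   KE = 1.165e-18 J = 7.269 eV

Tighter localization requires more energy.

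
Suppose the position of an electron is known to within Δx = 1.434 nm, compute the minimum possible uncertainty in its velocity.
40.365 km/s

Using the Heisenberg uncertainty principle and Δp = mΔv:
ΔxΔp ≥ ℏ/2
Δx(mΔv) ≥ ℏ/2

The minimum uncertainty in velocity is:
Δv_min = ℏ/(2mΔx)
Δv_min = (1.055e-34 J·s) / (2 × 9.109e-31 kg × 1.434e-09 m)
Δv_min = 4.037e+04 m/s = 40.365 km/s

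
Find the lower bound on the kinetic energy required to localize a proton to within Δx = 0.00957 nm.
56.641 meV

Localizing a particle requires giving it sufficient momentum uncertainty:

1. From uncertainty principle: Δp ≥ ℏ/(2Δx)
   Δp_min = (1.055e-34 J·s) / (2 × 9.570e-12 m)
   Δp_min = 5.510e-24 kg·m/s

2. This momentum uncertainty corresponds to kinetic energy:
   KE ≈ (Δp)²/(2m) = (5.510e-24)²/(2 × 1.673e-27 kg)
   KE = 9.075e-21 J = 56.641 meV

Tighter localization requires more energy.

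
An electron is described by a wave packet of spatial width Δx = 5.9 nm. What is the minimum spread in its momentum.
8.937 × 10^-27 kg·m/s

For a wave packet, the spatial width Δx and momentum spread Δp are related by the uncertainty principle:
ΔxΔp ≥ ℏ/2

The minimum momentum spread is:
Δp_min = ℏ/(2Δx)
Δp_min = (1.055e-34 J·s) / (2 × 5.900e-09 m)
Δp_min = 8.937e-27 kg·m/s

A wave packet cannot have both a well-defined position and well-defined momentum.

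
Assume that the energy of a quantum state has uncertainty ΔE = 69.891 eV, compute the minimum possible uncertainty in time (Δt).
4.709 as

Using the energy-time uncertainty principle:
ΔEΔt ≥ ℏ/2

The minimum uncertainty in time is:
Δt_min = ℏ/(2ΔE)
Δt_min = (1.055e-34 J·s) / (2 × 1.120e-17 J)
Δt_min = 4.709e-18 s = 4.709 as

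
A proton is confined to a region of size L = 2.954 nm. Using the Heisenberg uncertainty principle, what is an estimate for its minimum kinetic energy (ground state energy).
594.474 neV

Using the uncertainty principle to estimate ground state energy:

1. The position uncertainty is approximately the confinement size:
   Δx ≈ L = 2.954e-09 m

2. From ΔxΔp ≥ ℏ/2, the minimum momentum uncertainty is:
   Δp ≈ ℏ/(2L) = 1.785e-26 kg·m/s

3. The kinetic energy is approximately:
   KE ≈ (Δp)²/(2m) = (1.785e-26)²/(2 × 1.673e-27 kg)
   KE ≈ 9.525e-26 J = 594.474 neV

This is an order-of-magnitude estimate of the ground state energy.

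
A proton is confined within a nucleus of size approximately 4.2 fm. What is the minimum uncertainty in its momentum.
1.255 × 10^-20 kg·m/s

Using the Heisenberg uncertainty principle:
ΔxΔp ≥ ℏ/2

With Δx ≈ L = 4.200e-15 m (the confinement size):
Δp_min = ℏ/(2Δx)
Δp_min = (1.055e-34 J·s) / (2 × 4.200e-15 m)
Δp_min = 1.255e-20 kg·m/s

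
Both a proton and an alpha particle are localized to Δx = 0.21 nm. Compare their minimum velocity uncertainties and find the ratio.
The proton has the larger minimum velocity uncertainty, by a ratio of 4.0.

For both particles, Δp_min = ℏ/(2Δx) = 2.511e-25 kg·m/s (same for both).

The velocity uncertainty is Δv = Δp/m:
- proton: Δv = 2.511e-25 / 1.673e-27 = 1.501e+02 m/s = 150.117 m/s
- alpha particle: Δv = 2.511e-25 / 6.645e-27 = 3.779e+01 m/s = 37.788 m/s

Ratio: 1.501e+02 / 3.779e+01 = 4.0

The lighter particle has larger velocity uncertainty because Δv ∝ 1/m.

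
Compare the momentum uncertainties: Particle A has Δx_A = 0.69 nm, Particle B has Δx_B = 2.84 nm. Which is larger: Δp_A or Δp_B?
Particle A has the larger minimum momentum uncertainty, by a factor of 4.12.

For each particle, the minimum momentum uncertainty is Δp_min = ℏ/(2Δx):

Particle A: Δp_A = ℏ/(2×6.900e-10 m) = 7.642e-26 kg·m/s
Particle B: Δp_B = ℏ/(2×2.840e-09 m) = 1.857e-26 kg·m/s

Ratio: Δp_A/Δp_B = 4.12

Since Δp_min ∝ 1/Δx, the particle with smaller position uncertainty (A) has larger momentum uncertainty.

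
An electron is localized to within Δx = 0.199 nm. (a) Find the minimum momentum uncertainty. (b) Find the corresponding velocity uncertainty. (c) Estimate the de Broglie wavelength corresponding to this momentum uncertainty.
(a) Δp_min = 2.650 × 10^-25 kg·m/s
(b) Δv_min = 290.873 km/s
(c) λ_dB = 2.501 nm

Step-by-step:

(a) From the uncertainty principle:
Δp_min = ℏ/(2Δx) = (1.055e-34 J·s)/(2 × 1.990e-10 m) = 2.650e-25 kg·m/s

(b) The velocity uncertainty:
Δv = Δp/m = (2.650e-25 kg·m/s)/(9.109e-31 kg) = 2.909e+05 m/s = 290.873 km/s

(c) The de Broglie wavelength for this momentum:
λ = h/p = (6.626e-34 J·s)/(2.650e-25 kg·m/s) = 2.501e-09 m = 2.501 nm

Note: The de Broglie wavelength is comparable to the localization size, as expected from wave-particle duality.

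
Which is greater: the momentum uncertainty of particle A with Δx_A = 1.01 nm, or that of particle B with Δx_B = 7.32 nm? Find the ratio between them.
Particle A has the larger minimum momentum uncertainty, by a factor of 7.25.

For each particle, the minimum momentum uncertainty is Δp_min = ℏ/(2Δx):

Particle A: Δp_A = ℏ/(2×1.010e-09 m) = 5.221e-26 kg·m/s
Particle B: Δp_B = ℏ/(2×7.320e-09 m) = 7.203e-27 kg·m/s

Ratio: Δp_A/Δp_B = 7.25

Since Δp_min ∝ 1/Δx, the particle with smaller position uncertainty (A) has larger momentum uncertainty.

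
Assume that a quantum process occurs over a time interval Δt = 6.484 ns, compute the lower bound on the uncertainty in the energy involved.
50.757 neV

Using the energy-time uncertainty principle:
ΔEΔt ≥ ℏ/2

The minimum uncertainty in energy is:
ΔE_min = ℏ/(2Δt)
ΔE_min = (1.055e-34 J·s) / (2 × 6.484e-09 s)
ΔE_min = 8.132e-27 J = 50.757 neV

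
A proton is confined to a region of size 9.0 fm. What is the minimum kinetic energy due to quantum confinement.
64.043 keV

Using the uncertainty principle:

1. Position uncertainty: Δx ≈ 9.000e-15 m
2. Minimum momentum uncertainty: Δp = ℏ/(2Δx) = 5.859e-21 kg·m/s
3. Minimum kinetic energy:
   KE = (Δp)²/(2m) = (5.859e-21)²/(2 × 1.673e-27 kg)
   KE = 1.026e-14 J = 64.043 keV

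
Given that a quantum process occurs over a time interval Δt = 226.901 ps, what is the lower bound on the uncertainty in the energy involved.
1.450 μeV

Using the energy-time uncertainty principle:
ΔEΔt ≥ ℏ/2

The minimum uncertainty in energy is:
ΔE_min = ℏ/(2Δt)
ΔE_min = (1.055e-34 J·s) / (2 × 2.269e-10 s)
ΔE_min = 2.324e-25 J = 1.450 μeV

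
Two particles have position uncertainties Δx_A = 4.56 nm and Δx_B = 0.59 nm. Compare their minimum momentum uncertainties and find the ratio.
Particle B has the larger minimum momentum uncertainty, by a factor of 7.73.

For each particle, the minimum momentum uncertainty is Δp_min = ℏ/(2Δx):

Particle A: Δp_A = ℏ/(2×4.560e-09 m) = 1.156e-26 kg·m/s
Particle B: Δp_B = ℏ/(2×5.900e-10 m) = 8.937e-26 kg·m/s

Ratio: Δp_B/Δp_A = 7.73

Since Δp_min ∝ 1/Δx, the particle with smaller position uncertainty (B) has larger momentum uncertainty.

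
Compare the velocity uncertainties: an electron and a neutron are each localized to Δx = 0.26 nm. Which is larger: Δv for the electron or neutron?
The electron has the larger minimum velocity uncertainty, by a ratio of 1838.7.

For both particles, Δp_min = ℏ/(2Δx) = 2.028e-25 kg·m/s (same for both).

The velocity uncertainty is Δv = Δp/m:
- electron: Δv = 2.028e-25 / 9.109e-31 = 2.226e+05 m/s = 222.630 km/s
- neutron: Δv = 2.028e-25 / 1.675e-27 = 1.211e+02 m/s = 121.081 m/s

Ratio: 2.226e+05 / 1.211e+02 = 1838.7

The lighter particle has larger velocity uncertainty because Δv ∝ 1/m.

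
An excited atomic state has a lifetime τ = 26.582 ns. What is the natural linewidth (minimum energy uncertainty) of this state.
12.381 neV

Using the energy-time uncertainty principle:
ΔEΔt ≥ ℏ/2

The lifetime τ represents the time uncertainty Δt.
The natural linewidth (minimum energy uncertainty) is:

ΔE = ℏ/(2τ)
ΔE = (1.055e-34 J·s) / (2 × 2.658e-08 s)
ΔE = 1.984e-27 J = 12.381 neV

This natural linewidth limits the precision of spectroscopic measurements.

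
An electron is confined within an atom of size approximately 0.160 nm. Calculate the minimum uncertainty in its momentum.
3.296 × 10^-25 kg·m/s

Using the Heisenberg uncertainty principle:
ΔxΔp ≥ ℏ/2

With Δx ≈ L = 1.600e-10 m (the confinement size):
Δp_min = ℏ/(2Δx)
Δp_min = (1.055e-34 J·s) / (2 × 1.600e-10 m)
Δp_min = 3.296e-25 kg·m/s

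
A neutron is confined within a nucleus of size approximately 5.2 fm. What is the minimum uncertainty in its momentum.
1.014 × 10^-20 kg·m/s

Using the Heisenberg uncertainty principle:
ΔxΔp ≥ ℏ/2

With Δx ≈ L = 5.200e-15 m (the confinement size):
Δp_min = ℏ/(2Δx)
Δp_min = (1.055e-34 J·s) / (2 × 5.200e-15 m)
Δp_min = 1.014e-20 kg·m/s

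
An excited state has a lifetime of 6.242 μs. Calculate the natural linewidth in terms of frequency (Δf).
12.749 kHz

Using the energy-time uncertainty principle and E = hf:
ΔEΔt ≥ ℏ/2
hΔf·Δt ≥ ℏ/2

The minimum frequency uncertainty is:
Δf = ℏ/(2hτ) = 1/(4πτ)
Δf = 1/(4π × 6.242e-06 s)
Δf = 1.275e+04 Hz = 12.749 kHz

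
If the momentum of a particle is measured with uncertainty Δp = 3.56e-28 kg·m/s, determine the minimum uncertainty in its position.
148.114 nm

Using the Heisenberg uncertainty principle:
ΔxΔp ≥ ℏ/2

The minimum uncertainty in position is:
Δx_min = ℏ/(2Δp)
Δx_min = (1.055e-34 J·s) / (2 × 3.560e-28 kg·m/s)
Δx_min = 1.481e-07 m = 148.114 nm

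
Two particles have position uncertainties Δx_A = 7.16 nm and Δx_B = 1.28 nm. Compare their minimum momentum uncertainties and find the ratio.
Particle B has the larger minimum momentum uncertainty, by a factor of 5.59.

For each particle, the minimum momentum uncertainty is Δp_min = ℏ/(2Δx):

Particle A: Δp_A = ℏ/(2×7.160e-09 m) = 7.364e-27 kg·m/s
Particle B: Δp_B = ℏ/(2×1.280e-09 m) = 4.119e-26 kg·m/s

Ratio: Δp_B/Δp_A = 5.59

Since Δp_min ∝ 1/Δx, the particle with smaller position uncertainty (B) has larger momentum uncertainty.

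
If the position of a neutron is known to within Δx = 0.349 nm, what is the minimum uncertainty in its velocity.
90.204 m/s

Using the Heisenberg uncertainty principle and Δp = mΔv:
ΔxΔp ≥ ℏ/2
Δx(mΔv) ≥ ℏ/2

The minimum uncertainty in velocity is:
Δv_min = ℏ/(2mΔx)
Δv_min = (1.055e-34 J·s) / (2 × 1.675e-27 kg × 3.490e-10 m)
Δv_min = 9.020e+01 m/s = 90.204 m/s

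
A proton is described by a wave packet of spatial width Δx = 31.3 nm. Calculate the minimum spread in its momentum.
1.685 × 10^-27 kg·m/s

For a wave packet, the spatial width Δx and momentum spread Δp are related by the uncertainty principle:
ΔxΔp ≥ ℏ/2

The minimum momentum spread is:
Δp_min = ℏ/(2Δx)
Δp_min = (1.055e-34 J·s) / (2 × 3.130e-08 m)
Δp_min = 1.685e-27 kg·m/s

A wave packet cannot have both a well-defined position and well-defined momentum.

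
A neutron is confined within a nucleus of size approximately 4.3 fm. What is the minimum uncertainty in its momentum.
1.226 × 10^-20 kg·m/s

Using the Heisenberg uncertainty principle:
ΔxΔp ≥ ℏ/2

With Δx ≈ L = 4.300e-15 m (the confinement size):
Δp_min = ℏ/(2Δx)
Δp_min = (1.055e-34 J·s) / (2 × 4.300e-15 m)
Δp_min = 1.226e-20 kg·m/s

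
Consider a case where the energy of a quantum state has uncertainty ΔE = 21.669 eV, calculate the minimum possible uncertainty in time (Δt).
15.188 as

Using the energy-time uncertainty principle:
ΔEΔt ≥ ℏ/2

The minimum uncertainty in time is:
Δt_min = ℏ/(2ΔE)
Δt_min = (1.055e-34 J·s) / (2 × 3.472e-18 J)
Δt_min = 1.519e-17 s = 15.188 as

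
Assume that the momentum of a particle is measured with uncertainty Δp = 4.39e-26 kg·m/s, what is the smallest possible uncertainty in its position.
1.201 nm

Using the Heisenberg uncertainty principle:
ΔxΔp ≥ ℏ/2

The minimum uncertainty in position is:
Δx_min = ℏ/(2Δp)
Δx_min = (1.055e-34 J·s) / (2 × 4.390e-26 kg·m/s)
Δx_min = 1.201e-09 m = 1.201 nm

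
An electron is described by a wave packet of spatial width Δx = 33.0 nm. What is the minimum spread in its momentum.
1.598 × 10^-27 kg·m/s

For a wave packet, the spatial width Δx and momentum spread Δp are related by the uncertainty principle:
ΔxΔp ≥ ℏ/2

The minimum momentum spread is:
Δp_min = ℏ/(2Δx)
Δp_min = (1.055e-34 J·s) / (2 × 3.300e-08 m)
Δp_min = 1.598e-27 kg·m/s

A wave packet cannot have both a well-defined position and well-defined momentum.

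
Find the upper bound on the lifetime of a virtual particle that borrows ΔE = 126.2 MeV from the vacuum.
2.608 ys

Using the energy-time uncertainty principle:
ΔEΔt ≥ ℏ/2

For a virtual particle borrowing energy ΔE, the maximum lifetime is:
Δt_max = ℏ/(2ΔE)

Converting energy:
ΔE = 126.2 MeV = 2.022e-11 J

Δt_max = (1.055e-34 J·s) / (2 × 2.022e-11 J)
Δt_max = 2.608e-24 s = 2.608 ys

Virtual particles with higher borrowed energy exist for shorter times.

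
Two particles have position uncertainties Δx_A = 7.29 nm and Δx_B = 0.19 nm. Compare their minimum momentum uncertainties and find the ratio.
Particle B has the larger minimum momentum uncertainty, by a factor of 38.37.

For each particle, the minimum momentum uncertainty is Δp_min = ℏ/(2Δx):

Particle A: Δp_A = ℏ/(2×7.290e-09 m) = 7.233e-27 kg·m/s
Particle B: Δp_B = ℏ/(2×1.900e-10 m) = 2.775e-25 kg·m/s

Ratio: Δp_B/Δp_A = 38.37

Since Δp_min ∝ 1/Δx, the particle with smaller position uncertainty (B) has larger momentum uncertainty.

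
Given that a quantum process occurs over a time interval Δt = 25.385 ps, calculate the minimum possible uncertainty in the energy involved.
12.965 μeV

Using the energy-time uncertainty principle:
ΔEΔt ≥ ℏ/2

The minimum uncertainty in energy is:
ΔE_min = ℏ/(2Δt)
ΔE_min = (1.055e-34 J·s) / (2 × 2.539e-11 s)
ΔE_min = 2.077e-24 J = 12.965 μeV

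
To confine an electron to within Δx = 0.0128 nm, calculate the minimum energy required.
58.136 eV

Localizing a particle requires giving it sufficient momentum uncertainty:

1. From uncertainty principle: Δp ≥ ℏ/(2Δx)
   Δp_min = (1.055e-34 J·s) / (2 × 1.280e-11 m)
   Δp_min = 4.119e-24 kg·m/s

2. This momentum uncertainty corresponds to kinetic energy:
   KE ≈ (Δp)²/(2m) = (4.119e-24)²/(2 × 9.109e-31 kg)
   KE = 9.314e-18 J = 58.136 eV

Tighter localization requires more energy.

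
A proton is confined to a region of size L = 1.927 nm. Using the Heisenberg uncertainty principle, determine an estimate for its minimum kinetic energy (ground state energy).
1.397 μeV

Using the uncertainty principle to estimate ground state energy:

1. The position uncertainty is approximately the confinement size:
   Δx ≈ L = 1.927e-09 m

2. From ΔxΔp ≥ ℏ/2, the minimum momentum uncertainty is:
   Δp ≈ ℏ/(2L) = 2.736e-26 kg·m/s

3. The kinetic energy is approximately:
   KE ≈ (Δp)²/(2m) = (2.736e-26)²/(2 × 1.673e-27 kg)
   KE ≈ 2.238e-25 J = 1.397 μeV

This is an order-of-magnitude estimate of the ground state energy.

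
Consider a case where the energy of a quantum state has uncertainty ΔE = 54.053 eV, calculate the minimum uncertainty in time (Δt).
6.089 as

Using the energy-time uncertainty principle:
ΔEΔt ≥ ℏ/2

The minimum uncertainty in time is:
Δt_min = ℏ/(2ΔE)
Δt_min = (1.055e-34 J·s) / (2 × 8.660e-18 J)
Δt_min = 6.089e-18 s = 6.089 as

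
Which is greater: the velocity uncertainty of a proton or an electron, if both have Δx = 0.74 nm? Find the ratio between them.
The electron has the larger minimum velocity uncertainty, by a ratio of 1836.2.

For both particles, Δp_min = ℏ/(2Δx) = 7.125e-26 kg·m/s (same for both).

The velocity uncertainty is Δv = Δp/m:
- proton: Δv = 7.125e-26 / 1.673e-27 = 4.260e+01 m/s = 42.601 m/s
- electron: Δv = 7.125e-26 / 9.109e-31 = 7.822e+04 m/s = 78.221 km/s

Ratio: 7.822e+04 / 4.260e+01 = 1836.2

The lighter particle has larger velocity uncertainty because Δv ∝ 1/m.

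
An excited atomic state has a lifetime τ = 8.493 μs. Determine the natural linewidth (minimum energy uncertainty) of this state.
38.750 peV

Using the energy-time uncertainty principle:
ΔEΔt ≥ ℏ/2

The lifetime τ represents the time uncertainty Δt.
The natural linewidth (minimum energy uncertainty) is:

ΔE = ℏ/(2τ)
ΔE = (1.055e-34 J·s) / (2 × 8.493e-06 s)
ΔE = 6.208e-30 J = 38.750 peV

This natural linewidth limits the precision of spectroscopic measurements.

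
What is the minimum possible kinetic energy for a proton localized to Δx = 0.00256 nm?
791.542 meV

Localizing a particle requires giving it sufficient momentum uncertainty:

1. From uncertainty principle: Δp ≥ ℏ/(2Δx)
   Δp_min = (1.055e-34 J·s) / (2 × 2.560e-12 m)
   Δp_min = 2.060e-23 kg·m/s

2. This momentum uncertainty corresponds to kinetic energy:
   KE ≈ (Δp)²/(2m) = (2.060e-23)²/(2 × 1.673e-27 kg)
   KE = 1.268e-19 J = 791.542 meV

Tighter localization requires more energy.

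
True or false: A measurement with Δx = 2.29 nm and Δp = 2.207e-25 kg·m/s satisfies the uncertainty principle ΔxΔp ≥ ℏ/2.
Yes, it satisfies the uncertainty principle.

Calculate the product ΔxΔp:
ΔxΔp = (2.290e-09 m) × (2.207e-25 kg·m/s)
ΔxΔp = 5.054e-34 J·s

Compare to the minimum allowed value ℏ/2:
ℏ/2 = 5.273e-35 J·s

Since ΔxΔp = 5.054e-34 J·s ≥ 5.273e-35 J·s = ℏ/2,
the measurement satisfies the uncertainty principle.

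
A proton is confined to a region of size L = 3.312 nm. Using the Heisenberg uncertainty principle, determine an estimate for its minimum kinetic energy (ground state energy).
472.905 neV

Using the uncertainty principle to estimate ground state energy:

1. The position uncertainty is approximately the confinement size:
   Δx ≈ L = 3.312e-09 m

2. From ΔxΔp ≥ ℏ/2, the minimum momentum uncertainty is:
   Δp ≈ ℏ/(2L) = 1.592e-26 kg·m/s

3. The kinetic energy is approximately:
   KE ≈ (Δp)²/(2m) = (1.592e-26)²/(2 × 1.673e-27 kg)
   KE ≈ 7.577e-26 J = 472.905 neV

This is an order-of-magnitude estimate of the ground state energy.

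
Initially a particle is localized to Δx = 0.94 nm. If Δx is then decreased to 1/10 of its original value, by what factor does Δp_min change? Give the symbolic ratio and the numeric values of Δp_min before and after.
Original Δp_min = 5.609 × 10^-26 kg·m/s; new Δp'_min = 5.609 × 10^-25 kg·m/s; ratio Δp'_min/Δp_min = 10.

From the uncertainty principle ΔxΔp ≥ ℏ/2, the minimum momentum uncertainty is Δp_min = ℏ/(2Δx).

Original (Δx = 0.94 nm = 9.400e-10 m):
Δp_min = (1.055e-34 J·s)/(2 × 9.400e-10 m) = 5.609e-26 kg·m/s

When Δx → (1/10)Δx:
Δp'_min = ℏ/(2 × (1/10)Δx) = 10 × ℏ/(2Δx) = 10 × Δp_min
Δp'_min = 10 × 5.609e-26 kg·m/s = 5.609e-25 kg·m/s

Since Δp_min ∝ 1/Δx, when Δx is decreased to 1/10 of its original value, Δp_min increases to 10 times its original value.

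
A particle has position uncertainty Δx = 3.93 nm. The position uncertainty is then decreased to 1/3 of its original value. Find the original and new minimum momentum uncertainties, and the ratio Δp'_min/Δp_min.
Original Δp_min = 1.342 × 10^-26 kg·m/s; new Δp'_min = 4.025 × 10^-26 kg·m/s; ratio Δp'_min/Δp_min = 3.

From the uncertainty principle ΔxΔp ≥ ℏ/2, the minimum momentum uncertainty is Δp_min = ℏ/(2Δx).

Original (Δx = 3.93 nm = 3.930e-09 m):
Δp_min = (1.055e-34 J·s)/(2 × 3.930e-09 m) = 1.342e-26 kg·m/s

When Δx → (1/3)Δx:
Δp'_min = ℏ/(2 × (1/3)Δx) = 3 × ℏ/(2Δx) = 3 × Δp_min
Δp'_min = 3 × 1.342e-26 kg·m/s = 4.025e-26 kg·m/s

Since Δp_min ∝ 1/Δx, when Δx is decreased to 1/3 of its original value, Δp_min increases to 3 times its original value.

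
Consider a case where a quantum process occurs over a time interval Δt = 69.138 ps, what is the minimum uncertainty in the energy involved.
4.760 μeV

Using the energy-time uncertainty principle:
ΔEΔt ≥ ℏ/2

The minimum uncertainty in energy is:
ΔE_min = ℏ/(2Δt)
ΔE_min = (1.055e-34 J·s) / (2 × 6.914e-11 s)
ΔE_min = 7.627e-25 J = 4.760 μeV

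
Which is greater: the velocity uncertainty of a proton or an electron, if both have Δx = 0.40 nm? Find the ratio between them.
The electron has the larger minimum velocity uncertainty, by a ratio of 1836.2.

For both particles, Δp_min = ℏ/(2Δx) = 1.318e-25 kg·m/s (same for both).

The velocity uncertainty is Δv = Δp/m:
- proton: Δv = 1.318e-25 / 1.673e-27 = 7.881e+01 m/s = 78.811 m/s
- electron: Δv = 1.318e-25 / 9.109e-31 = 1.447e+05 m/s = 144.710 km/s

Ratio: 1.447e+05 / 7.881e+01 = 1836.2

The lighter particle has larger velocity uncertainty because Δv ∝ 1/m.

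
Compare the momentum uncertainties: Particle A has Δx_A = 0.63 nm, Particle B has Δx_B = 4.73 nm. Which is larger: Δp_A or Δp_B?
Particle A has the larger minimum momentum uncertainty, by a factor of 7.51.

For each particle, the minimum momentum uncertainty is Δp_min = ℏ/(2Δx):

Particle A: Δp_A = ℏ/(2×6.300e-10 m) = 8.370e-26 kg·m/s
Particle B: Δp_B = ℏ/(2×4.730e-09 m) = 1.115e-26 kg·m/s

Ratio: Δp_A/Δp_B = 7.51

Since Δp_min ∝ 1/Δx, the particle with smaller position uncertainty (A) has larger momentum uncertainty.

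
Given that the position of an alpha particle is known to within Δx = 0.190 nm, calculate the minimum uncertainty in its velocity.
41.766 m/s

Using the Heisenberg uncertainty principle and Δp = mΔv:
ΔxΔp ≥ ℏ/2
Δx(mΔv) ≥ ℏ/2

The minimum uncertainty in velocity is:
Δv_min = ℏ/(2mΔx)
Δv_min = (1.055e-34 J·s) / (2 × 6.645e-27 kg × 1.900e-10 m)
Δv_min = 4.177e+01 m/s = 41.766 m/s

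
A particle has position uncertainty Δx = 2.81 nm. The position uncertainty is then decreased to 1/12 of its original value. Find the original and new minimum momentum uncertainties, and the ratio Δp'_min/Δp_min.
Original Δp_min = 1.876 × 10^-26 kg·m/s; new Δp'_min = 2.252 × 10^-25 kg·m/s; ratio Δp'_min/Δp_min = 12.

From the uncertainty principle ΔxΔp ≥ ℏ/2, the minimum momentum uncertainty is Δp_min = ℏ/(2Δx).

Original (Δx = 2.81 nm = 2.810e-09 m):
Δp_min = (1.055e-34 J·s)/(2 × 2.810e-09 m) = 1.876e-26 kg·m/s

When Δx → (1/12)Δx:
Δp'_min = ℏ/(2 × (1/12)Δx) = 12 × ℏ/(2Δx) = 12 × Δp_min
Δp'_min = 12 × 1.876e-26 kg·m/s = 2.252e-25 kg·m/s

Since Δp_min ∝ 1/Δx, when Δx is decreased to 1/12 of its original value, Δp_min increases to 12 times its original value.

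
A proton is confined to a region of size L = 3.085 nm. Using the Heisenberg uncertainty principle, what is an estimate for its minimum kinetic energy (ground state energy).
545.059 neV

Using the uncertainty principle to estimate ground state energy:

1. The position uncertainty is approximately the confinement size:
   Δx ≈ L = 3.085e-09 m

2. From ΔxΔp ≥ ℏ/2, the minimum momentum uncertainty is:
   Δp ≈ ℏ/(2L) = 1.709e-26 kg·m/s

3. The kinetic energy is approximately:
   KE ≈ (Δp)²/(2m) = (1.709e-26)²/(2 × 1.673e-27 kg)
   KE ≈ 8.733e-26 J = 545.059 neV

This is an order-of-magnitude estimate of the ground state energy.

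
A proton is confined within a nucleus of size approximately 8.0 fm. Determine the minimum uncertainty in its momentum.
6.591 × 10^-21 kg·m/s

Using the Heisenberg uncertainty principle:
ΔxΔp ≥ ℏ/2

With Δx ≈ L = 8.000e-15 m (the confinement size):
Δp_min = ℏ/(2Δx)
Δp_min = (1.055e-34 J·s) / (2 × 8.000e-15 m)
Δp_min = 6.591e-21 kg·m/s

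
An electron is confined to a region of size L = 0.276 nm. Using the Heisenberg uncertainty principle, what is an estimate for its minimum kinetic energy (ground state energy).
125.039 meV

Using the uncertainty principle to estimate ground state energy:

1. The position uncertainty is approximately the confinement size:
   Δx ≈ L = 2.760e-10 m

2. From ΔxΔp ≥ ℏ/2, the minimum momentum uncertainty is:
   Δp ≈ ℏ/(2L) = 1.910e-25 kg·m/s

3. The kinetic energy is approximately:
   KE ≈ (Δp)²/(2m) = (1.910e-25)²/(2 × 9.109e-31 kg)
   KE ≈ 2.003e-20 J = 125.039 meV

This is an order-of-magnitude estimate of the ground state energy.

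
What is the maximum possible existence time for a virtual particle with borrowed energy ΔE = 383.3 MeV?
8.586 × 10^-25 s

Using the energy-time uncertainty principle:
ΔEΔt ≥ ℏ/2

For a virtual particle borrowing energy ΔE, the maximum lifetime is:
Δt_max = ℏ/(2ΔE)

Converting energy:
ΔE = 383.3 MeV = 6.141e-11 J

Δt_max = (1.055e-34 J·s) / (2 × 6.141e-11 J)
Δt_max = 8.586e-25 s = 8.586 × 10^-25 s

Virtual particles with higher borrowed energy exist for shorter times.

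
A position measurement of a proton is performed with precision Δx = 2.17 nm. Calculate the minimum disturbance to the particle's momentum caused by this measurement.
2.430 × 10^-26 kg·m/s

The uncertainty principle implies that measuring position disturbs momentum:
ΔxΔp ≥ ℏ/2

When we measure position with precision Δx, we necessarily introduce a momentum uncertainty:
Δp ≥ ℏ/(2Δx)
Δp_min = (1.055e-34 J·s) / (2 × 2.170e-09 m)
Δp_min = 2.430e-26 kg·m/s

The more precisely we measure position, the greater the momentum disturbance.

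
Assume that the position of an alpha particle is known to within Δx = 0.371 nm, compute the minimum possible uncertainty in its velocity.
21.389 m/s

Using the Heisenberg uncertainty principle and Δp = mΔv:
ΔxΔp ≥ ℏ/2
Δx(mΔv) ≥ ℏ/2

The minimum uncertainty in velocity is:
Δv_min = ℏ/(2mΔx)
Δv_min = (1.055e-34 J·s) / (2 × 6.645e-27 kg × 3.710e-10 m)
Δv_min = 2.139e+01 m/s = 21.389 m/s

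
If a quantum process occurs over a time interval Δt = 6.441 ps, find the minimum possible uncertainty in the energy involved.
51.095 μeV

Using the energy-time uncertainty principle:
ΔEΔt ≥ ℏ/2

The minimum uncertainty in energy is:
ΔE_min = ℏ/(2Δt)
ΔE_min = (1.055e-34 J·s) / (2 × 6.441e-12 s)
ΔE_min = 8.186e-24 J = 51.095 μeV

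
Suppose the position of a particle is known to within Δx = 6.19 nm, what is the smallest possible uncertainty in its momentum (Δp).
8.518 × 10^-27 kg·m/s

Using the Heisenberg uncertainty principle:
ΔxΔp ≥ ℏ/2

The minimum uncertainty in momentum is:
Δp_min = ℏ/(2Δx)
Δp_min = (1.055e-34 J·s) / (2 × 6.190e-09 m)
Δp_min = 8.518e-27 kg·m/s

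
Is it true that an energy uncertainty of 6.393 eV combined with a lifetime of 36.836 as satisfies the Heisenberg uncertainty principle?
No, it violates the uncertainty relation.

Calculate the product ΔEΔt:
ΔE = 6.393 eV = 1.024e-18 J
ΔEΔt = (1.024e-18 J) × (3.684e-17 s)
ΔEΔt = 3.773e-35 J·s

Compare to the minimum allowed value ℏ/2:
ℏ/2 = 5.273e-35 J·s

Since ΔEΔt = 3.773e-35 J·s < 5.273e-35 J·s = ℏ/2,
this violates the uncertainty relation.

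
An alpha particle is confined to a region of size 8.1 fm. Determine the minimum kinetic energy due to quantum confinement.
19.903 keV

Using the uncertainty principle:

1. Position uncertainty: Δx ≈ 8.100e-15 m
2. Minimum momentum uncertainty: Δp = ℏ/(2Δx) = 6.510e-21 kg·m/s
3. Minimum kinetic energy:
   KE = (Δp)²/(2m) = (6.510e-21)²/(2 × 6.645e-27 kg)
   KE = 3.189e-15 J = 19.903 keV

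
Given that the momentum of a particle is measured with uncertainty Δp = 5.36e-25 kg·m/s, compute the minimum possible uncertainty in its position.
98.374 pm

Using the Heisenberg uncertainty principle:
ΔxΔp ≥ ℏ/2

The minimum uncertainty in position is:
Δx_min = ℏ/(2Δp)
Δx_min = (1.055e-34 J·s) / (2 × 5.360e-25 kg·m/s)
Δx_min = 9.837e-11 m = 98.374 pm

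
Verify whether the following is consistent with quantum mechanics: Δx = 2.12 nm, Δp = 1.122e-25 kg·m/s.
Yes, it satisfies the uncertainty principle.

Calculate the product ΔxΔp:
ΔxΔp = (2.120e-09 m) × (1.122e-25 kg·m/s)
ΔxΔp = 2.379e-34 J·s

Compare to the minimum allowed value ℏ/2:
ℏ/2 = 5.273e-35 J·s

Since ΔxΔp = 2.379e-34 J·s ≥ 5.273e-35 J·s = ℏ/2,
the measurement satisfies the uncertainty principle.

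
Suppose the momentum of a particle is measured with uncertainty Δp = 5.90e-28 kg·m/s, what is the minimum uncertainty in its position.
89.370 nm

Using the Heisenberg uncertainty principle:
ΔxΔp ≥ ℏ/2

The minimum uncertainty in position is:
Δx_min = ℏ/(2Δp)
Δx_min = (1.055e-34 J·s) / (2 × 5.900e-28 kg·m/s)
Δx_min = 8.937e-08 m = 89.370 nm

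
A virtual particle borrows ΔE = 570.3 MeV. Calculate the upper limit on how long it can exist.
5.771 × 10^-25 s

Using the energy-time uncertainty principle:
ΔEΔt ≥ ℏ/2

For a virtual particle borrowing energy ΔE, the maximum lifetime is:
Δt_max = ℏ/(2ΔE)

Converting energy:
ΔE = 570.3 MeV = 9.137e-11 J

Δt_max = (1.055e-34 J·s) / (2 × 9.137e-11 J)
Δt_max = 5.771e-25 s = 5.771 × 10^-25 s

Virtual particles with higher borrowed energy exist for shorter times.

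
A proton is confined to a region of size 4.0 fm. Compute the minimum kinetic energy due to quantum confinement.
324.216 keV

Using the uncertainty principle:

1. Position uncertainty: Δx ≈ 4.000e-15 m
2. Minimum momentum uncertainty: Δp = ℏ/(2Δx) = 1.318e-20 kg·m/s
3. Minimum kinetic energy:
   KE = (Δp)²/(2m) = (1.318e-20)²/(2 × 1.673e-27 kg)
   KE = 5.195e-14 J = 324.216 keV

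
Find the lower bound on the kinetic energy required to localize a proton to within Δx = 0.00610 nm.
139.410 meV

Localizing a particle requires giving it sufficient momentum uncertainty:

1. From uncertainty principle: Δp ≥ ℏ/(2Δx)
   Δp_min = (1.055e-34 J·s) / (2 × 6.100e-12 m)
   Δp_min = 8.644e-24 kg·m/s

2. This momentum uncertainty corresponds to kinetic energy:
   KE ≈ (Δp)²/(2m) = (8.644e-24)²/(2 × 1.673e-27 kg)
   KE = 2.234e-20 J = 139.410 meV

Tighter localization requires more energy.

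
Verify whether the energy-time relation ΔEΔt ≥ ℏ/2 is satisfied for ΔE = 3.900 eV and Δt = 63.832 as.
No, it violates the uncertainty relation.

Calculate the product ΔEΔt:
ΔE = 3.900 eV = 6.248e-19 J
ΔEΔt = (6.248e-19 J) × (6.383e-17 s)
ΔEΔt = 3.989e-35 J·s

Compare to the minimum allowed value ℏ/2:
ℏ/2 = 5.273e-35 J·s

Since ΔEΔt = 3.989e-35 J·s < 5.273e-35 J·s = ℏ/2,
this violates the uncertainty relation.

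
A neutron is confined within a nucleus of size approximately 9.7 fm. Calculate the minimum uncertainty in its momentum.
5.436 × 10^-21 kg·m/s

Using the Heisenberg uncertainty principle:
ΔxΔp ≥ ℏ/2

With Δx ≈ L = 9.700e-15 m (the confinement size):
Δp_min = ℏ/(2Δx)
Δp_min = (1.055e-34 J·s) / (2 × 9.700e-15 m)
Δp_min = 5.436e-21 kg·m/s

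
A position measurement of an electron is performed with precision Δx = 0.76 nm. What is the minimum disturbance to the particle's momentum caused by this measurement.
6.938 × 10^-26 kg·m/s

The uncertainty principle implies that measuring position disturbs momentum:
ΔxΔp ≥ ℏ/2

When we measure position with precision Δx, we necessarily introduce a momentum uncertainty:
Δp ≥ ℏ/(2Δx)
Δp_min = (1.055e-34 J·s) / (2 × 7.600e-10 m)
Δp_min = 6.938e-26 kg·m/s

The more precisely we measure position, the greater the momentum disturbance.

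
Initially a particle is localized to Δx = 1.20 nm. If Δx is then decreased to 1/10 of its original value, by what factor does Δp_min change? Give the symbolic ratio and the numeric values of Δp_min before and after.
Original Δp_min = 4.394 × 10^-26 kg·m/s; new Δp'_min = 4.394 × 10^-25 kg·m/s; ratio Δp'_min/Δp_min = 10.

From the uncertainty principle ΔxΔp ≥ ℏ/2, the minimum momentum uncertainty is Δp_min = ℏ/(2Δx).

Original (Δx = 1.20 nm = 1.200e-09 m):
Δp_min = (1.055e-34 J·s)/(2 × 1.200e-09 m) = 4.394e-26 kg·m/s

When Δx → (1/10)Δx:
Δp'_min = ℏ/(2 × (1/10)Δx) = 10 × ℏ/(2Δx) = 10 × Δp_min
Δp'_min = 10 × 4.394e-26 kg·m/s = 4.394e-25 kg·m/s

Since Δp_min ∝ 1/Δx, when Δx is decreased to 1/10 of its original value, Δp_min increases to 10 times its original value.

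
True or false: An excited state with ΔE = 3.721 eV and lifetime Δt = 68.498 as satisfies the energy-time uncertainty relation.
No, it violates the uncertainty relation.

Calculate the product ΔEΔt:
ΔE = 3.721 eV = 5.962e-19 J
ΔEΔt = (5.962e-19 J) × (6.850e-17 s)
ΔEΔt = 4.084e-35 J·s

Compare to the minimum allowed value ℏ/2:
ℏ/2 = 5.273e-35 J·s

Since ΔEΔt = 4.084e-35 J·s < 5.273e-35 J·s = ℏ/2,
this violates the uncertainty relation.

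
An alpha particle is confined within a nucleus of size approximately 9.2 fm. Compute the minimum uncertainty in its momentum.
5.731 × 10^-21 kg·m/s

Using the Heisenberg uncertainty principle:
ΔxΔp ≥ ℏ/2

With Δx ≈ L = 9.200e-15 m (the confinement size):
Δp_min = ℏ/(2Δx)
Δp_min = (1.055e-34 J·s) / (2 × 9.200e-15 m)
Δp_min = 5.731e-21 kg·m/s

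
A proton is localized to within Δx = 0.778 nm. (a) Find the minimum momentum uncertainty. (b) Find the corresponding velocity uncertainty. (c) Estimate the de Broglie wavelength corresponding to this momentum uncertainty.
(a) Δp_min = 6.777 × 10^-26 kg·m/s
(b) Δv_min = 40.520 m/s
(c) λ_dB = 9.777 nm

Step-by-step:

(a) From the uncertainty principle:
Δp_min = ℏ/(2Δx) = (1.055e-34 J·s)/(2 × 7.780e-10 m) = 6.777e-26 kg·m/s

(b) The velocity uncertainty:
Δv = Δp/m = (6.777e-26 kg·m/s)/(1.673e-27 kg) = 4.052e+01 m/s = 40.520 m/s

(c) The de Broglie wavelength for this momentum:
λ = h/p = (6.626e-34 J·s)/(6.777e-26 kg·m/s) = 9.777e-09 m = 9.777 nm

Note: The de Broglie wavelength is comparable to the localization size, as expected from wave-particle duality.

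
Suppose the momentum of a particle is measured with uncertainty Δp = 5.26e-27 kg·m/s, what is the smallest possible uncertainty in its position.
10.024 nm

Using the Heisenberg uncertainty principle:
ΔxΔp ≥ ℏ/2

The minimum uncertainty in position is:
Δx_min = ℏ/(2Δp)
Δx_min = (1.055e-34 J·s) / (2 × 5.260e-27 kg·m/s)
Δx_min = 1.002e-08 m = 10.024 nm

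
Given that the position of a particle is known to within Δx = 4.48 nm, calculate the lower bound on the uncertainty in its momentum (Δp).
1.177 × 10^-26 kg·m/s

Using the Heisenberg uncertainty principle:
ΔxΔp ≥ ℏ/2

The minimum uncertainty in momentum is:
Δp_min = ℏ/(2Δx)
Δp_min = (1.055e-34 J·s) / (2 × 4.480e-09 m)
Δp_min = 1.177e-26 kg·m/s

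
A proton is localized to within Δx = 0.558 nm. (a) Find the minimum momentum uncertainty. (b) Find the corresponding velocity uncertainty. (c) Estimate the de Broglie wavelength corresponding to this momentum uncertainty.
(a) Δp_min = 9.450 × 10^-26 kg·m/s
(b) Δv_min = 56.496 m/s
(c) λ_dB = 7.012 nm

Step-by-step:

(a) From the uncertainty principle:
Δp_min = ℏ/(2Δx) = (1.055e-34 J·s)/(2 × 5.580e-10 m) = 9.450e-26 kg·m/s

(b) The velocity uncertainty:
Δv = Δp/m = (9.450e-26 kg·m/s)/(1.673e-27 kg) = 5.650e+01 m/s = 56.496 m/s

(c) The de Broglie wavelength for this momentum:
λ = h/p = (6.626e-34 J·s)/(9.450e-26 kg·m/s) = 7.012e-09 m = 7.012 nm

Note: The de Broglie wavelength is comparable to the localization size, as expected from wave-particle duality.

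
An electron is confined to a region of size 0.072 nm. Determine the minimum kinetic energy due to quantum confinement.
1.837 eV

Using the uncertainty principle:

1. Position uncertainty: Δx ≈ 7.200e-11 m
2. Minimum momentum uncertainty: Δp = ℏ/(2Δx) = 7.323e-25 kg·m/s
3. Minimum kinetic energy:
   KE = (Δp)²/(2m) = (7.323e-25)²/(2 × 9.109e-31 kg)
   KE = 2.944e-19 J = 1.837 eV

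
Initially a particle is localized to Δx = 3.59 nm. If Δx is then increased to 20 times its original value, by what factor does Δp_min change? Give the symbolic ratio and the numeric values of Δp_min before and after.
Original Δp_min = 1.469 × 10^-26 kg·m/s; new Δp'_min = 7.344 × 10^-28 kg·m/s; ratio Δp'_min/Δp_min = 1/20.

From the uncertainty principle ΔxΔp ≥ ℏ/2, the minimum momentum uncertainty is Δp_min = ℏ/(2Δx).

Original (Δx = 3.59 nm = 3.590e-09 m):
Δp_min = (1.055e-34 J·s)/(2 × 3.590e-09 m) = 1.469e-26 kg·m/s

When Δx → 20Δx:
Δp'_min = ℏ/(2 × 20Δx) = (1/20) × ℏ/(2Δx) = (1/20) × Δp_min
Δp'_min = 1/20 × 1.469e-26 kg·m/s = 7.344e-28 kg·m/s

Since Δp_min ∝ 1/Δx, when Δx is increased to 20 times its original value, Δp_min decreases to 1/20 of its original value.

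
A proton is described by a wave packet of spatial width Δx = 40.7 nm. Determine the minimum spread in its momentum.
1.296 × 10^-27 kg·m/s

For a wave packet, the spatial width Δx and momentum spread Δp are related by the uncertainty principle:
ΔxΔp ≥ ℏ/2

The minimum momentum spread is:
Δp_min = ℏ/(2Δx)
Δp_min = (1.055e-34 J·s) / (2 × 4.070e-08 m)
Δp_min = 1.296e-27 kg·m/s

A wave packet cannot have both a well-defined position and well-defined momentum.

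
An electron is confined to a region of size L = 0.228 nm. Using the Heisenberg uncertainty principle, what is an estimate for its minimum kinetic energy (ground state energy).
183.229 meV

Using the uncertainty principle to estimate ground state energy:

1. The position uncertainty is approximately the confinement size:
   Δx ≈ L = 2.280e-10 m

2. From ΔxΔp ≥ ℏ/2, the minimum momentum uncertainty is:
   Δp ≈ ℏ/(2L) = 2.313e-25 kg·m/s

3. The kinetic energy is approximately:
   KE ≈ (Δp)²/(2m) = (2.313e-25)²/(2 × 9.109e-31 kg)
   KE ≈ 2.936e-20 J = 183.229 meV

This is an order-of-magnitude estimate of the ground state energy.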